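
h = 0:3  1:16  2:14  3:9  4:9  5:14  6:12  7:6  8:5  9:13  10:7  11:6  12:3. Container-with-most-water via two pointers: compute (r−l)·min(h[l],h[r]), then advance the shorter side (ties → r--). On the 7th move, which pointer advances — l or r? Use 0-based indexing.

r

[0,12] min(3,3)*12=36 best=36 * → r--
[0,11] min(3,6)*11=33 best=36 → l++
[1,11] min(16,6)*10=60 best=60 * → r--
[1,10] min(16,7)*9=63 best=63 * → r--
[1,9] min(16,13)*8=104 best=104 * → r--
[1,8] min(16,5)*7=35 best=104 → r--
[1,7] min(16,6)*6=36 best=104 → r--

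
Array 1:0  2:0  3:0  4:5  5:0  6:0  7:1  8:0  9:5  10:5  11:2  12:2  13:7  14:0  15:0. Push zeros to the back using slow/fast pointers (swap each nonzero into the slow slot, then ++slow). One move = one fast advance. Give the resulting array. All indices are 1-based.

[5, 1, 5, 5, 2, 2, 7, 0, 0, 0, 0, 0, 0, 0, 0]

(s=1,f=1) a[fast]=0 → fast++
(s=1,f=2) a[fast]=0 → fast++
(s=1,f=3) a[fast]=0 → fast++
(s=1,f=4) a[fast]=5≠0 swap→a[1]=5 → slow++,fast++
(s=2,f=5) a[fast]=0 → fast++
(s=2,f=6) a[fast]=0 → fast++
(s=2,f=7) a[fast]=1≠0 swap→a[2]=1 → slow++,fast++
(s=3,f=8) a[fast]=0 → fast++
(s=3,f=9) a[fast]=5≠0 swap→a[3]=5 → slow++,fast++
(s=4,f=10) a[fast]=5≠0 swap→a[4]=5 → slow++,fast++
(s=5,f=11) a[fast]=2≠0 swap→a[5]=2 → slow++,fast++
(s=6,f=12) a[fast]=2≠0 swap→a[6]=2 → slow++,fast++
(s=7,f=13) a[fast]=7≠0 swap→a[7]=7 → slow++,fast++
(s=8,f=14) a[fast]=0 → fast++
(s=8,f=15) a[fast]=0 → fast++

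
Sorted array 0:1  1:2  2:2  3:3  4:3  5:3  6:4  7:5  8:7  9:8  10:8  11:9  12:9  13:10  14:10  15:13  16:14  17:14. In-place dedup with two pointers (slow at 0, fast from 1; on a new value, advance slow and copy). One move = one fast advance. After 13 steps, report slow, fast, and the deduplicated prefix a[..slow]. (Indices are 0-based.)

(s=0,f=1) a[fast]=2≠a[slow]=1 write a[1]=2 → slow++,fast++
(s=1,f=2) a[fast]=2=a[slow] dup → fast++
(s=1,f=3) a[fast]=3≠a[slow]=2 write a[2]=3 → slow++,fast++
(s=2,f=4) a[fast]=3=a[slow] dup → fast++
(s=2,f=5) a[fast]=3=a[slow] dup → fast++
(s=2,f=6) a[fast]=4≠a[slow]=3 write a[3]=4 → slow++,fast++
(s=3,f=7) a[fast]=5≠a[slow]=4 write a[4]=5 → slow++,fast++
(s=4,f=8) a[fast]=7≠a[slow]=5 write a[5]=7 → slow++,fast++
(s=5,f=9) a[fast]=8≠a[slow]=7 write a[6]=8 → slow++,fast++
(s=6,f=10) a[fast]=8=a[slow] dup → fast++
(s=6,f=11) a[fast]=9≠a[slow]=8 write a[7]=9 → slow++,fast++
(s=7,f=12) a[fast]=9=a[slow] dup → fast++
(s=7,f=13) a[fast]=10≠a[slow]=9 write a[8]=10 → slow++,fast++

slow=8, fast=14, prefix=[1, 2, 3, 4, 5, 7, 8, 9, 10]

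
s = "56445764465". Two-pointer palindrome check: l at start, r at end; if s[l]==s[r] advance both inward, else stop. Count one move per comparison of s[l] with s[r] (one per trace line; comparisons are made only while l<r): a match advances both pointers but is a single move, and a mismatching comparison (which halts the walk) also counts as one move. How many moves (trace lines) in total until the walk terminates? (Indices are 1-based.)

5 moves

[1,11] '5'=='5' → l++,r--
[2,10] '6'=='6' → l++,r--
[3,9] '4'=='4' → l++,r--
[4,8] '4'=='4' → l++,r--
[5,7] '5'!='6' → stop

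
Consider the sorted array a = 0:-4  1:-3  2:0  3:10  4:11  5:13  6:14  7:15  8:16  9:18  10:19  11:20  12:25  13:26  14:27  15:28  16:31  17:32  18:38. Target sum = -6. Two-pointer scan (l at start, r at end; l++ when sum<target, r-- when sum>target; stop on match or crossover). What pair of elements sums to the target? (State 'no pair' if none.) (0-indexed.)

no pair

[0,18] -4+38=34 >-6 → r--
[0,17] -4+32=28 >-6 → r--
[0,16] -4+31=27 >-6 → r--
[0,15] -4+28=24 >-6 → r--
[0,14] -4+27=23 >-6 → r--
[0,13] -4+26=22 >-6 → r--
[0,12] -4+25=21 >-6 → r--
[0,11] -4+20=16 >-6 → r--
[0,10] -4+19=15 >-6 → r--
[0,9] -4+18=14 >-6 → r--
[0,8] -4+16=12 >-6 → r--
[0,7] -4+15=11 >-6 → r--
[0,6] -4+14=10 >-6 → r--
[0,5] -4+13=9 >-6 → r--
[0,4] -4+11=7 >-6 → r--
[0,3] -4+10=6 >-6 → r--
[0,2] -4+0=-4 >-6 → r--
[0,1] -4+-3=-7 <-6 → l++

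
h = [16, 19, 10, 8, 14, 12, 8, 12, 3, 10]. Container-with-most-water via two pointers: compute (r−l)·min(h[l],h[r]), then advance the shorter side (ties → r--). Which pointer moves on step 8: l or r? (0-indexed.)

[0,9] min(16,10)*9=90 best=90 * → r--
[0,8] min(16,3)*8=24 best=90 → r--
[0,7] min(16,12)*7=84 best=90 → r--
[0,6] min(16,8)*6=48 best=90 → r--
[0,5] min(16,12)*5=60 best=90 → r--
[0,4] min(16,14)*4=56 best=90 → r--
[0,3] min(16,8)*3=24 best=90 → r--
[0,2] min(16,10)*2=20 best=90 → r--

r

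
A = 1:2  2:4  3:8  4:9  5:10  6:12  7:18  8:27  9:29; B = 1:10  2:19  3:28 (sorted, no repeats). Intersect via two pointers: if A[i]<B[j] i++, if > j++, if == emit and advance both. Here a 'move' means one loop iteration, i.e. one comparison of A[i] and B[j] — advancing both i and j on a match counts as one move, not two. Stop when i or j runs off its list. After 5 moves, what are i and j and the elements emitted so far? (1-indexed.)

i=1 j=1: 2<10, i++
i=2 j=1: 4<10, i++
i=3 j=1: 8<10, i++
i=4 j=1: 9<10, i++
i=5 j=1: 10==10 emit, i++,j++

i=6, j=2, emitted=[10]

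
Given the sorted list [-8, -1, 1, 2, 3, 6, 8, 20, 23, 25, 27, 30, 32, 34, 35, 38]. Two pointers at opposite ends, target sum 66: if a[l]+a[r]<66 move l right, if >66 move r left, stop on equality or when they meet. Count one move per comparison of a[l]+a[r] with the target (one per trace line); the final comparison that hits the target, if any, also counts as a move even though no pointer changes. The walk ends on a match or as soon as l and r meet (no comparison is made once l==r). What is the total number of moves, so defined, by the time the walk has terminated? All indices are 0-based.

15 moves

[0,15] -8+38=30 <66 → l++
[1,15] -1+38=37 <66 → l++
[2,15] 1+38=39 <66 → l++
[3,15] 2+38=40 <66 → l++
[4,15] 3+38=41 <66 → l++
[5,15] 6+38=44 <66 → l++
[6,15] 8+38=46 <66 → l++
[7,15] 20+38=58 <66 → l++
[8,15] 23+38=61 <66 → l++
[9,15] 25+38=63 <66 → l++
[10,15] 27+38=65 <66 → l++
[11,15] 30+38=68 >66 → r--
[11,14] 30+35=65 <66 → l++
[12,14] 32+35=67 >66 → r--
[12,13] 32+34=66 → found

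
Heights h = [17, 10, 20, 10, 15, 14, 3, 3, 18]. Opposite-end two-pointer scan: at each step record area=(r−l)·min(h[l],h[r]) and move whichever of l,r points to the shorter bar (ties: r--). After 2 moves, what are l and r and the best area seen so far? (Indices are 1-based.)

l=1 r=9: min(17,18)*8=136 best=136 *, l++
l=2 r=9: min(10,18)*7=70 best=136, l++

l=3, r=9, best area=136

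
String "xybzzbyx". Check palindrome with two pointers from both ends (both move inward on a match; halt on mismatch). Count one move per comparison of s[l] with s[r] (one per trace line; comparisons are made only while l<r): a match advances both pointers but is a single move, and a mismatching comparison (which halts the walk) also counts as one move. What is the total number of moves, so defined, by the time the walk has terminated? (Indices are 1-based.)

4 moves

l=1 r=8: 'x'=='x', l++,r--
l=2 r=7: 'y'=='y', l++,r--
l=3 r=6: 'b'=='b', l++,r--
l=4 r=5: 'z'=='z', l++,r--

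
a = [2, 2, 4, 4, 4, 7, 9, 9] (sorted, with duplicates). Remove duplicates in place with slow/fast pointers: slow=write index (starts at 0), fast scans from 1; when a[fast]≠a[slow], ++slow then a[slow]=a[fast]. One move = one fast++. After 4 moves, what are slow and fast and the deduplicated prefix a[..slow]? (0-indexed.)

slow=1, fast=5, prefix=[2, 4]

slow=0 fast=1: a[fast]=2=a[slow] dup, fast++
slow=0 fast=2: a[fast]=4≠a[slow]=2 write a[1]=4, slow++,fast++
slow=1 fast=3: a[fast]=4=a[slow] dup, fast++
slow=1 fast=4: a[fast]=4=a[slow] dup, fast++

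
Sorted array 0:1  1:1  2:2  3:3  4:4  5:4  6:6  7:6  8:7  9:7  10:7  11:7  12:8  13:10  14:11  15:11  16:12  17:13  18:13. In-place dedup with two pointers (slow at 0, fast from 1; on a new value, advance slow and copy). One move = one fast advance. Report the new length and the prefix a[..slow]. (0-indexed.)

length 11; prefix = [1, 2, 3, 4, 6, 7, 8, 10, 11, 12, 13]

slow=0 fast=1: a[fast]=1=a[slow] dup, fast++
slow=0 fast=2: a[fast]=2≠a[slow]=1 write a[1]=2, slow++,fast++
slow=1 fast=3: a[fast]=3≠a[slow]=2 write a[2]=3, slow++,fast++
slow=2 fast=4: a[fast]=4≠a[slow]=3 write a[3]=4, slow++,fast++
slow=3 fast=5: a[fast]=4=a[slow] dup, fast++
slow=3 fast=6: a[fast]=6≠a[slow]=4 write a[4]=6, slow++,fast++
slow=4 fast=7: a[fast]=6=a[slow] dup, fast++
slow=4 fast=8: a[fast]=7≠a[slow]=6 write a[5]=7, slow++,fast++
slow=5 fast=9: a[fast]=7=a[slow] dup, fast++
slow=5 fast=10: a[fast]=7=a[slow] dup, fast++
slow=5 fast=11: a[fast]=7=a[slow] dup, fast++
slow=5 fast=12: a[fast]=8≠a[slow]=7 write a[6]=8, slow++,fast++
slow=6 fast=13: a[fast]=10≠a[slow]=8 write a[7]=10, slow++,fast++
slow=7 fast=14: a[fast]=11≠a[slow]=10 write a[8]=11, slow++,fast++
slow=8 fast=15: a[fast]=11=a[slow] dup, fast++
slow=8 fast=16: a[fast]=12≠a[slow]=11 write a[9]=12, slow++,fast++
slow=9 fast=17: a[fast]=13≠a[slow]=12 write a[10]=13, slow++,fast++
slow=10 fast=18: a[fast]=13=a[slow] dup, fast++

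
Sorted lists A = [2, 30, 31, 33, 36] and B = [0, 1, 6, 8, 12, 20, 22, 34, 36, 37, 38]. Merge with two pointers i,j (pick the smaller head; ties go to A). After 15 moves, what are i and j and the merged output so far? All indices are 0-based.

i=5, j=10, merged so far=[0, 1, 2, 6, 8, 12, 20, 22, 30, 31, 33, 34, 36, 36, 37]

i=0 j=0: A[i]=2>B[j]=0 take 0, j++
i=0 j=1: A[i]=2>B[j]=1 take 1, j++
i=0 j=2: A[i]=2<=B[j]=6 take 2, i++
i=1 j=2: A[i]=30>B[j]=6 take 6, j++
i=1 j=3: A[i]=30>B[j]=8 take 8, j++
i=1 j=4: A[i]=30>B[j]=12 take 12, j++
i=1 j=5: A[i]=30>B[j]=20 take 20, j++
i=1 j=6: A[i]=30>B[j]=22 take 22, j++
i=1 j=7: A[i]=30<=B[j]=34 take 30, i++
i=2 j=7: A[i]=31<=B[j]=34 take 31, i++
i=3 j=7: A[i]=33<=B[j]=34 take 33, i++
i=4 j=7: A[i]=36>B[j]=34 take 34, j++
i=4 j=8: A[i]=36<=B[j]=36 take 36, i++
i=5 j=8: A done, take B[j]=36, j++
i=5 j=9: A done, take B[j]=37, j++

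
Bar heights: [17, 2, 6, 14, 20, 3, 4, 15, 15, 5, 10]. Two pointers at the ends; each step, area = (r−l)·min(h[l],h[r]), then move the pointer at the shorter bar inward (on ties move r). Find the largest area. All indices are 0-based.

max area = 120

[0,10] min(17,10)*10=100 best=100 * → r--
[0,9] min(17,5)*9=45 best=100 → r--
[0,8] min(17,15)*8=120 best=120 * → r--
[0,7] min(17,15)*7=105 best=120 → r--
[0,6] min(17,4)*6=24 best=120 → r--
[0,5] min(17,3)*5=15 best=120 → r--
[0,4] min(17,20)*4=68 best=120 → l++
[1,4] min(2,20)*3=6 best=120 → l++
[2,4] min(6,20)*2=12 best=120 → l++
[3,4] min(14,20)*1=14 best=120 → l++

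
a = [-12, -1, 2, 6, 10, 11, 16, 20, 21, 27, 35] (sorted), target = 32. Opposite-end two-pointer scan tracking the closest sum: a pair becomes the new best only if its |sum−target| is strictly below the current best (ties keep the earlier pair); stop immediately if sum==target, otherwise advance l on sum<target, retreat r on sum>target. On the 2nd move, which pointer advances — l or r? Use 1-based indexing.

r

l=1 r=11: -12+35=23 d=9 *, l++
l=2 r=11: -1+35=34 d=2 *, r--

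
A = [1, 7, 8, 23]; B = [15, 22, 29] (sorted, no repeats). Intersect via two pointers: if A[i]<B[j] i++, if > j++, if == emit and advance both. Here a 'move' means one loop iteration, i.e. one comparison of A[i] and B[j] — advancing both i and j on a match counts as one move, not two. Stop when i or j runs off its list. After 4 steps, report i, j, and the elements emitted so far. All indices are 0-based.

i=3, j=1, emitted=[]

[i=0,j=0] 1<15 → i++
[i=1,j=0] 7<15 → i++
[i=2,j=0] 8<15 → i++
[i=3,j=0] 23>15 → j++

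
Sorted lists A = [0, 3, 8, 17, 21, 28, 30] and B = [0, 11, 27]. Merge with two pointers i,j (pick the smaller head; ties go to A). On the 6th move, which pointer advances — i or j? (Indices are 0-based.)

[i=0,j=0] A[i]=0<=B[j]=0 take 0 → i++
[i=1,j=0] A[i]=3>B[j]=0 take 0 → j++
[i=1,j=1] A[i]=3<=B[j]=11 take 3 → i++
[i=2,j=1] A[i]=8<=B[j]=11 take 8 → i++
[i=3,j=1] A[i]=17>B[j]=11 take 11 → j++
[i=3,j=2] A[i]=17<=B[j]=27 take 17 → i++

i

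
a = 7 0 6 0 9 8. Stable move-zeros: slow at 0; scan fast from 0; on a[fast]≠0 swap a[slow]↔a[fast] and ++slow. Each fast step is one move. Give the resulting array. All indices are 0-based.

slow=0 fast=0: a[fast]=7≠0 swap→a[0]=7, slow++,fast++
slow=1 fast=1: a[fast]=0, fast++
slow=1 fast=2: a[fast]=6≠0 swap→a[1]=6, slow++,fast++
slow=2 fast=3: a[fast]=0, fast++
slow=2 fast=4: a[fast]=9≠0 swap→a[2]=9, slow++,fast++
slow=3 fast=5: a[fast]=8≠0 swap→a[3]=8, slow++,fast++

[7, 6, 9, 8, 0, 0]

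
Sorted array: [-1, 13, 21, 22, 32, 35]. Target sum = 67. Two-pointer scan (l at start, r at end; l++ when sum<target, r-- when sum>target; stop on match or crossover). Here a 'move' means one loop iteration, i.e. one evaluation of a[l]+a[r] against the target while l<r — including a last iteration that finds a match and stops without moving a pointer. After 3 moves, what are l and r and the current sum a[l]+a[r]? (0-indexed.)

l=3, r=5, sum=57

l=0 r=5: -1+35=34 <67, l++
l=1 r=5: 13+35=48 <67, l++
l=2 r=5: 21+35=56 <67, l++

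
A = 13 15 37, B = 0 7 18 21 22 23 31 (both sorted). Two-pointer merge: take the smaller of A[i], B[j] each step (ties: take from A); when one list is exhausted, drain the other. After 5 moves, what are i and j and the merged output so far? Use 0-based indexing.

i=2, j=3, merged so far=[0, 7, 13, 15, 18]

i=0 j=0: A[i]=13>B[j]=0 take 0, j++
i=0 j=1: A[i]=13>B[j]=7 take 7, j++
i=0 j=2: A[i]=13<=B[j]=18 take 13, i++
i=1 j=2: A[i]=15<=B[j]=18 take 15, i++
i=2 j=2: A[i]=37>B[j]=18 take 18, j++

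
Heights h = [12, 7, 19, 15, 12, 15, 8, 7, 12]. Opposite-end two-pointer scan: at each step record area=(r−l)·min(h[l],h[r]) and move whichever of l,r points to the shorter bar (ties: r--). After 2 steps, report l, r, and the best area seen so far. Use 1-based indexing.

[1,9] min(12,12)*8=96 best=96 * → r--
[1,8] min(12,7)*7=49 best=96 → r--

l=1, r=7, best area=96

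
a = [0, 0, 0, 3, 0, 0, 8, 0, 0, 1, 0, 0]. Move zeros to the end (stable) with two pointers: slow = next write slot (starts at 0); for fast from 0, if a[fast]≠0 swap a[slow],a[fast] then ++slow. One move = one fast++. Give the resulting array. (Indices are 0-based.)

slow=0 fast=0: a[fast]=0, fast++
slow=0 fast=1: a[fast]=0, fast++
slow=0 fast=2: a[fast]=0, fast++
slow=0 fast=3: a[fast]=3≠0 swap→a[0]=3, slow++,fast++
slow=1 fast=4: a[fast]=0, fast++
slow=1 fast=5: a[fast]=0, fast++
slow=1 fast=6: a[fast]=8≠0 swap→a[1]=8, slow++,fast++
slow=2 fast=7: a[fast]=0, fast++
slow=2 fast=8: a[fast]=0, fast++
slow=2 fast=9: a[fast]=1≠0 swap→a[2]=1, slow++,fast++
slow=3 fast=10: a[fast]=0, fast++
slow=3 fast=11: a[fast]=0, fast++

[3, 8, 1, 0, 0, 0, 0, 0, 0, 0, 0, 0]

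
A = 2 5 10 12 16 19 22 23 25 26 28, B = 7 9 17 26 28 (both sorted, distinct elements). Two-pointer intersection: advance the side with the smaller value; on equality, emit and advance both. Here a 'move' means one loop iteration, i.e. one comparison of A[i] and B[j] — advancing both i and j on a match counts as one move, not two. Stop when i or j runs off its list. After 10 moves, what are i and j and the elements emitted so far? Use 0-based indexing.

i=7, j=3, emitted=[]

[i=0,j=0] 2<7 → i++
[i=1,j=0] 5<7 → i++
[i=2,j=0] 10>7 → j++
[i=2,j=1] 10>9 → j++
[i=2,j=2] 10<17 → i++
[i=3,j=2] 12<17 → i++
[i=4,j=2] 16<17 → i++
[i=5,j=2] 19>17 → j++
[i=5,j=3] 19<26 → i++
[i=6,j=3] 22<26 → i++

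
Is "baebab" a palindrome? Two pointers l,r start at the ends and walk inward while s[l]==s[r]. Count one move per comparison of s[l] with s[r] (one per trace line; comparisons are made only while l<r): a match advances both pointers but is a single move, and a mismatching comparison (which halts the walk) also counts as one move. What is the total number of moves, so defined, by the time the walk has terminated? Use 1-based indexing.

3 moves

l=1 r=6: 'b'=='b', l++,r--
l=2 r=5: 'a'=='a', l++,r--
l=3 r=4: 'e'!='b', stop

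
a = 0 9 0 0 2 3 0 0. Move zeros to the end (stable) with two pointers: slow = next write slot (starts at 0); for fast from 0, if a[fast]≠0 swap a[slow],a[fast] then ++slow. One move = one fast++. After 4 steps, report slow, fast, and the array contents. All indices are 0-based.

(s=0,f=0) a[fast]=0 → fast++
(s=0,f=1) a[fast]=9≠0 swap→a[0]=9 → slow++,fast++
(s=1,f=2) a[fast]=0 → fast++
(s=1,f=3) a[fast]=0 → fast++

slow=1, fast=4, a=[9, 0, 0, 0, 2, 3, 0, 0]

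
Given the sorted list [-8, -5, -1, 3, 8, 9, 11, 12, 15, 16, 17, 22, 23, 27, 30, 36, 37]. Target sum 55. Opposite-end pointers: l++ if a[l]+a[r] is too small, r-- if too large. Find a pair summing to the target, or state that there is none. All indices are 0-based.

l=0 r=16: -8+37=29 <55, l++
l=1 r=16: -5+37=32 <55, l++
l=2 r=16: -1+37=36 <55, l++
l=3 r=16: 3+37=40 <55, l++
l=4 r=16: 8+37=45 <55, l++
l=5 r=16: 9+37=46 <55, l++
l=6 r=16: 11+37=48 <55, l++
l=7 r=16: 12+37=49 <55, l++
l=8 r=16: 15+37=52 <55, l++
l=9 r=16: 16+37=53 <55, l++
l=10 r=16: 17+37=54 <55, l++
l=11 r=16: 22+37=59 >55, r--
l=11 r=15: 22+36=58 >55, r--
l=11 r=14: 22+30=52 <55, l++
l=12 r=14: 23+30=53 <55, l++
l=13 r=14: 27+30=57 >55, r--

no pair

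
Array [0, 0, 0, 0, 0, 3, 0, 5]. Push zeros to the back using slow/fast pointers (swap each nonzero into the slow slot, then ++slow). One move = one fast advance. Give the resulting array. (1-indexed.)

slow=1 fast=1: a[fast]=0, fast++
slow=1 fast=2: a[fast]=0, fast++
slow=1 fast=3: a[fast]=0, fast++
slow=1 fast=4: a[fast]=0, fast++
slow=1 fast=5: a[fast]=0, fast++
slow=1 fast=6: a[fast]=3≠0 swap→a[1]=3, slow++,fast++
slow=2 fast=7: a[fast]=0, fast++
slow=2 fast=8: a[fast]=5≠0 swap→a[2]=5, slow++,fast++

[3, 5, 0, 0, 0, 0, 0, 0]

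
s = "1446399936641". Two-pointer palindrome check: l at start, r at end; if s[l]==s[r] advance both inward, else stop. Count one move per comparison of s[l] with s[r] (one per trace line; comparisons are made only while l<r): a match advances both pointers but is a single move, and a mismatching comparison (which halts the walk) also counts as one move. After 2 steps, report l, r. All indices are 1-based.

l=1 r=13: '1'=='1', l++,r--
l=2 r=12: '4'=='4', l++,r--

l=3, r=11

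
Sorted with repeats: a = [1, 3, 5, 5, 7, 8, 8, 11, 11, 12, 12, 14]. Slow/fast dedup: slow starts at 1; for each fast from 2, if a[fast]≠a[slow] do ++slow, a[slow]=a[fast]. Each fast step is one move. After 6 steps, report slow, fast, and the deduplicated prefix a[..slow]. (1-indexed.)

slow=5, fast=8, prefix=[1, 3, 5, 7, 8]

slow=1 fast=2: a[fast]=3≠a[slow]=1 write a[2]=3, slow++,fast++
slow=2 fast=3: a[fast]=5≠a[slow]=3 write a[3]=5, slow++,fast++
slow=3 fast=4: a[fast]=5=a[slow] dup, fast++
slow=3 fast=5: a[fast]=7≠a[slow]=5 write a[4]=7, slow++,fast++
slow=4 fast=6: a[fast]=8≠a[slow]=7 write a[5]=8, slow++,fast++
slow=5 fast=7: a[fast]=8=a[slow] dup, fast++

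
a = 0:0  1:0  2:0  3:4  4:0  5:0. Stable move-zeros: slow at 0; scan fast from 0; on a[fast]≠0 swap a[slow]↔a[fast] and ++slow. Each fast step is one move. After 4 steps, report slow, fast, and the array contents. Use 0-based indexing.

slow=1, fast=4, a=[4, 0, 0, 0, 0, 0]

(s=0,f=0) a[fast]=0 → fast++
(s=0,f=1) a[fast]=0 → fast++
(s=0,f=2) a[fast]=0 → fast++
(s=0,f=3) a[fast]=4≠0 swap→a[0]=4 → slow++,fast++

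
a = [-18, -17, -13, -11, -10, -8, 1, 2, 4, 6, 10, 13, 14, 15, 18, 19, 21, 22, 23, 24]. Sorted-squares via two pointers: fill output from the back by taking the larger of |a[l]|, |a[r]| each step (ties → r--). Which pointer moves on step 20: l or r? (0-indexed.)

r

l=0 r=19: |-18|<=|24| out[19]=576, r--
l=0 r=18: |-18|<=|23| out[18]=529, r--
l=0 r=17: |-18|<=|22| out[17]=484, r--
l=0 r=16: |-18|<=|21| out[16]=441, r--
l=0 r=15: |-18|<=|19| out[15]=361, r--
l=0 r=14: |-18|<=|18| out[14]=324, r--
l=0 r=13: |-18|>|15| out[13]=324, l++
l=1 r=13: |-17|>|15| out[12]=289, l++
l=2 r=13: |-13|<=|15| out[11]=225, r--
l=2 r=12: |-13|<=|14| out[10]=196, r--
l=2 r=11: |-13|<=|13| out[9]=169, r--
l=2 r=10: |-13|>|10| out[8]=169, l++
l=3 r=10: |-11|>|10| out[7]=121, l++
l=4 r=10: |-10|<=|10| out[6]=100, r--
l=4 r=9: |-10|>|6| out[5]=100, l++
l=5 r=9: |-8|>|6| out[4]=64, l++
l=6 r=9: |1|<=|6| out[3]=36, r--
l=6 r=8: |1|<=|4| out[2]=16, r--
l=6 r=7: |1|<=|2| out[1]=4, r--
l=6 r=6: |1|<=|1| out[0]=1, r--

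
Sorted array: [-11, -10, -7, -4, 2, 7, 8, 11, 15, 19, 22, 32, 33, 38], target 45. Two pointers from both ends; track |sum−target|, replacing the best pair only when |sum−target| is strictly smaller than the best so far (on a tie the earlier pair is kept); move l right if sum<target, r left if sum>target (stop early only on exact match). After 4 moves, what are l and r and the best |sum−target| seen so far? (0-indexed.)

l=0 r=13: -11+38=27 d=18 *, l++
l=1 r=13: -10+38=28 d=17 *, l++
l=2 r=13: -7+38=31 d=14 *, l++
l=3 r=13: -4+38=34 d=11 *, l++

l=4, r=13, best |Δ|=11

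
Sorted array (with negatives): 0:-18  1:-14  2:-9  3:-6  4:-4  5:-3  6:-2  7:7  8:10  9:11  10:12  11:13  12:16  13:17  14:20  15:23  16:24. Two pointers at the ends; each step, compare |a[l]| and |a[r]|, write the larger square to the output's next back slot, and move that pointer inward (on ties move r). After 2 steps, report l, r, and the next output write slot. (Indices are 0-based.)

l=0, r=14, next write slot=14

[0,16] |-18|<=|24| out[16]=576 → r--
[0,15] |-18|<=|23| out[15]=529 → r--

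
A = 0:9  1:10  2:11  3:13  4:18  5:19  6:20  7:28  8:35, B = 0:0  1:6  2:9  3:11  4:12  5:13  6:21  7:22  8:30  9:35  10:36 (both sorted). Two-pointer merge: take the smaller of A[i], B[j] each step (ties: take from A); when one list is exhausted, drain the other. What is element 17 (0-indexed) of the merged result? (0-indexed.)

i=0 j=0: A[i]=9>B[j]=0 take 0, j++
i=0 j=1: A[i]=9>B[j]=6 take 6, j++
i=0 j=2: A[i]=9<=B[j]=9 take 9, i++
i=1 j=2: A[i]=10>B[j]=9 take 9, j++
i=1 j=3: A[i]=10<=B[j]=11 take 10, i++
i=2 j=3: A[i]=11<=B[j]=11 take 11, i++
i=3 j=3: A[i]=13>B[j]=11 take 11, j++
i=3 j=4: A[i]=13>B[j]=12 take 12, j++
i=3 j=5: A[i]=13<=B[j]=13 take 13, i++
i=4 j=5: A[i]=18>B[j]=13 take 13, j++
i=4 j=6: A[i]=18<=B[j]=21 take 18, i++
i=5 j=6: A[i]=19<=B[j]=21 take 19, i++
i=6 j=6: A[i]=20<=B[j]=21 take 20, i++
i=7 j=6: A[i]=28>B[j]=21 take 21, j++
i=7 j=7: A[i]=28>B[j]=22 take 22, j++
i=7 j=8: A[i]=28<=B[j]=30 take 28, i++
i=8 j=8: A[i]=35>B[j]=30 take 30, j++
i=8 j=9: A[i]=35<=B[j]=35 take 35, i++
i=9 j=9: A done, take B[j]=35, j++
i=9 j=10: A done, take B[j]=36, j++

merged[17] = 35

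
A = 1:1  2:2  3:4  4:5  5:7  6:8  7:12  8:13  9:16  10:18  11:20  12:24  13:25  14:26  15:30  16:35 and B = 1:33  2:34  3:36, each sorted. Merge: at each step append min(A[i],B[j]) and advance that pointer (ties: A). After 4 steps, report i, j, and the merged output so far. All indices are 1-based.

i=1 j=1: A[i]=1<=B[j]=33 take 1, i++
i=2 j=1: A[i]=2<=B[j]=33 take 2, i++
i=3 j=1: A[i]=4<=B[j]=33 take 4, i++
i=4 j=1: A[i]=5<=B[j]=33 take 5, i++

i=5, j=1, merged so far=[1, 2, 4, 5]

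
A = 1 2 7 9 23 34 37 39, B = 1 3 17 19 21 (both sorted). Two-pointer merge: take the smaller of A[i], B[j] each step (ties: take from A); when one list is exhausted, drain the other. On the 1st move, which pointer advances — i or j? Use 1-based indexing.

[i=1,j=1] A[i]=1<=B[j]=1 take 1 → i++

i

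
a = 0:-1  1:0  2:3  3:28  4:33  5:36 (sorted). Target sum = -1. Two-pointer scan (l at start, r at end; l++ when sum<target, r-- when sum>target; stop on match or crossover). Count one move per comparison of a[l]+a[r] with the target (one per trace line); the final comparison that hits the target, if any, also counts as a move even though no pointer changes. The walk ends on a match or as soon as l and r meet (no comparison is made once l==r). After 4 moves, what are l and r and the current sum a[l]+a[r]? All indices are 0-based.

l=0, r=1, sum=-1

l=0 r=5: -1+36=35 >-1, r--
l=0 r=4: -1+33=32 >-1, r--
l=0 r=3: -1+28=27 >-1, r--
l=0 r=2: -1+3=2 >-1, r--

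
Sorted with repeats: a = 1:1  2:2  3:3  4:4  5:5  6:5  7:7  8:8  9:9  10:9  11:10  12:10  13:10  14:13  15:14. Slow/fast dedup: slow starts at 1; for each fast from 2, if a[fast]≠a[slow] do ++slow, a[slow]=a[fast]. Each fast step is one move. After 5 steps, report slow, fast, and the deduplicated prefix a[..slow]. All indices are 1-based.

(s=1,f=2) a[fast]=2≠a[slow]=1 write a[2]=2 → slow++,fast++
(s=2,f=3) a[fast]=3≠a[slow]=2 write a[3]=3 → slow++,fast++
(s=3,f=4) a[fast]=4≠a[slow]=3 write a[4]=4 → slow++,fast++
(s=4,f=5) a[fast]=5≠a[slow]=4 write a[5]=5 → slow++,fast++
(s=5,f=6) a[fast]=5=a[slow] dup → fast++

slow=5, fast=7, prefix=[1, 2, 3, 4, 5]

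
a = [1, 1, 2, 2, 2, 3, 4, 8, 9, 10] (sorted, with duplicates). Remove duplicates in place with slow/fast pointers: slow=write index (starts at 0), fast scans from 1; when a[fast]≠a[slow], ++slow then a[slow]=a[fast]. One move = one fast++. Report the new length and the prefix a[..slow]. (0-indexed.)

length 7; prefix = [1, 2, 3, 4, 8, 9, 10]

slow=0 fast=1: a[fast]=1=a[slow] dup, fast++
slow=0 fast=2: a[fast]=2≠a[slow]=1 write a[1]=2, slow++,fast++
slow=1 fast=3: a[fast]=2=a[slow] dup, fast++
slow=1 fast=4: a[fast]=2=a[slow] dup, fast++
slow=1 fast=5: a[fast]=3≠a[slow]=2 write a[2]=3, slow++,fast++
slow=2 fast=6: a[fast]=4≠a[slow]=3 write a[3]=4, slow++,fast++
slow=3 fast=7: a[fast]=8≠a[slow]=4 write a[4]=8, slow++,fast++
slow=4 fast=8: a[fast]=9≠a[slow]=8 write a[5]=9, slow++,fast++
slow=5 fast=9: a[fast]=10≠a[slow]=9 write a[6]=10, slow++,fast++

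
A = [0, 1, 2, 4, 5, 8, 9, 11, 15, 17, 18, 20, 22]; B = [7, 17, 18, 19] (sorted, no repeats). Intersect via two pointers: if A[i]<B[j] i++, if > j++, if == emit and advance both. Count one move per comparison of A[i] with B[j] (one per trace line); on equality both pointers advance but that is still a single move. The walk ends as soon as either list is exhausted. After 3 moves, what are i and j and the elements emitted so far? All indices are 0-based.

i=3, j=0, emitted=[]

i=0 j=0: 0<7, i++
i=1 j=0: 1<7, i++
i=2 j=0: 2<7, i++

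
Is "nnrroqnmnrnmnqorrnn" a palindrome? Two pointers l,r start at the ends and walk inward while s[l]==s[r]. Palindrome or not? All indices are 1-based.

palindrome

l=1 r=19: 'n'=='n', l++,r--
l=2 r=18: 'n'=='n', l++,r--
l=3 r=17: 'r'=='r', l++,r--
l=4 r=16: 'r'=='r', l++,r--
l=5 r=15: 'o'=='o', l++,r--
l=6 r=14: 'q'=='q', l++,r--
l=7 r=13: 'n'=='n', l++,r--
l=8 r=12: 'm'=='m', l++,r--
l=9 r=11: 'n'=='n', l++,r--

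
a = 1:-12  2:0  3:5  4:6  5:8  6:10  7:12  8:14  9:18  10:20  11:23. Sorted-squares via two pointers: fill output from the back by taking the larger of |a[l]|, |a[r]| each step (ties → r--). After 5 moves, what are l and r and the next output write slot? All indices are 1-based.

[1,11] |-12|<=|23| out[11]=529 → r--
[1,10] |-12|<=|20| out[10]=400 → r--
[1,9] |-12|<=|18| out[9]=324 → r--
[1,8] |-12|<=|14| out[8]=196 → r--
[1,7] |-12|<=|12| out[7]=144 → r--

l=1, r=6, next write slot=6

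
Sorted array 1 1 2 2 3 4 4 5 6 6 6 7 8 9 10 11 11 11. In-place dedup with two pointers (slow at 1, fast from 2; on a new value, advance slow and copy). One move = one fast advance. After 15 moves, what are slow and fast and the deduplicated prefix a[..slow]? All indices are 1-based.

(s=1,f=2) a[fast]=1=a[slow] dup → fast++
(s=1,f=3) a[fast]=2≠a[slow]=1 write a[2]=2 → slow++,fast++
(s=2,f=4) a[fast]=2=a[slow] dup → fast++
(s=2,f=5) a[fast]=3≠a[slow]=2 write a[3]=3 → slow++,fast++
(s=3,f=6) a[fast]=4≠a[slow]=3 write a[4]=4 → slow++,fast++
(s=4,f=7) a[fast]=4=a[slow] dup → fast++
(s=4,f=8) a[fast]=5≠a[slow]=4 write a[5]=5 → slow++,fast++
(s=5,f=9) a[fast]=6≠a[slow]=5 write a[6]=6 → slow++,fast++
(s=6,f=10) a[fast]=6=a[slow] dup → fast++
(s=6,f=11) a[fast]=6=a[slow] dup → fast++
(s=6,f=12) a[fast]=7≠a[slow]=6 write a[7]=7 → slow++,fast++
(s=7,f=13) a[fast]=8≠a[slow]=7 write a[8]=8 → slow++,fast++
(s=8,f=14) a[fast]=9≠a[slow]=8 write a[9]=9 → slow++,fast++
(s=9,f=15) a[fast]=10≠a[slow]=9 write a[10]=10 → slow++,fast++
(s=10,f=16) a[fast]=11≠a[slow]=10 write a[11]=11 → slow++,fast++

slow=11, fast=17, prefix=[1, 2, 3, 4, 5, 6, 7, 8, 9, 10, 11]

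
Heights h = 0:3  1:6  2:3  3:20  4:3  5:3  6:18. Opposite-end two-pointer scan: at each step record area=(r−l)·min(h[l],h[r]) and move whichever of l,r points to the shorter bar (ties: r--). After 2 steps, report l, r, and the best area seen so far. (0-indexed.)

l=0 r=6: min(3,18)*6=18 best=18 *, l++
l=1 r=6: min(6,18)*5=30 best=30 *, l++

l=2, r=6, best area=30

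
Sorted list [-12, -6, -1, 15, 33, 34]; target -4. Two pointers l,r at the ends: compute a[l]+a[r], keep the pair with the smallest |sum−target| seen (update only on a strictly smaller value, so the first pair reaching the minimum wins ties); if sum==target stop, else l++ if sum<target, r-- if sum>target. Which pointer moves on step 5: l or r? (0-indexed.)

l

l=0 r=5: -12+34=22 d=26 *, r--
l=0 r=4: -12+33=21 d=25 *, r--
l=0 r=3: -12+15=3 d=7 *, r--
l=0 r=2: -12+-1=-13 d=9, l++
l=1 r=2: -6+-1=-7 d=3 *, l++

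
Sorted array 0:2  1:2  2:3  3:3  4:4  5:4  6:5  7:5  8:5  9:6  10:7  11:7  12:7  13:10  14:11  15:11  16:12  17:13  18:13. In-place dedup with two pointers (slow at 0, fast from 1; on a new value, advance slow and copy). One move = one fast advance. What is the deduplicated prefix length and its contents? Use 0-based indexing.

length 10; prefix = [2, 3, 4, 5, 6, 7, 10, 11, 12, 13]

slow=0 fast=1: a[fast]=2=a[slow] dup, fast++
slow=0 fast=2: a[fast]=3≠a[slow]=2 write a[1]=3, slow++,fast++
slow=1 fast=3: a[fast]=3=a[slow] dup, fast++
slow=1 fast=4: a[fast]=4≠a[slow]=3 write a[2]=4, slow++,fast++
slow=2 fast=5: a[fast]=4=a[slow] dup, fast++
slow=2 fast=6: a[fast]=5≠a[slow]=4 write a[3]=5, slow++,fast++
slow=3 fast=7: a[fast]=5=a[slow] dup, fast++
slow=3 fast=8: a[fast]=5=a[slow] dup, fast++
slow=3 fast=9: a[fast]=6≠a[slow]=5 write a[4]=6, slow++,fast++
slow=4 fast=10: a[fast]=7≠a[slow]=6 write a[5]=7, slow++,fast++
slow=5 fast=11: a[fast]=7=a[slow] dup, fast++
slow=5 fast=12: a[fast]=7=a[slow] dup, fast++
slow=5 fast=13: a[fast]=10≠a[slow]=7 write a[6]=10, slow++,fast++
slow=6 fast=14: a[fast]=11≠a[slow]=10 write a[7]=11, slow++,fast++
slow=7 fast=15: a[fast]=11=a[slow] dup, fast++
slow=7 fast=16: a[fast]=12≠a[slow]=11 write a[8]=12, slow++,fast++
slow=8 fast=17: a[fast]=13≠a[slow]=12 write a[9]=13, slow++,fast++
slow=9 fast=18: a[fast]=13=a[slow] dup, fast++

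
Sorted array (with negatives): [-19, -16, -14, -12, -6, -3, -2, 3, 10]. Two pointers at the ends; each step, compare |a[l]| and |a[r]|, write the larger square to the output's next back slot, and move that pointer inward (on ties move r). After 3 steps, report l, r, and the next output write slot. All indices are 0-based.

l=3, r=8, next write slot=5

l=0 r=8: |-19|>|10| out[8]=361, l++
l=1 r=8: |-16|>|10| out[7]=256, l++
l=2 r=8: |-14|>|10| out[6]=196, l++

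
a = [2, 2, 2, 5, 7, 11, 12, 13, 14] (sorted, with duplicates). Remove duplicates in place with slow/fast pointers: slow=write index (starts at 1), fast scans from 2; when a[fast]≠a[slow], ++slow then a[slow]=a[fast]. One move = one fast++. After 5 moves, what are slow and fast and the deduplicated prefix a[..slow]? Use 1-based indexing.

(s=1,f=2) a[fast]=2=a[slow] dup → fast++
(s=1,f=3) a[fast]=2=a[slow] dup → fast++
(s=1,f=4) a[fast]=5≠a[slow]=2 write a[2]=5 → slow++,fast++
(s=2,f=5) a[fast]=7≠a[slow]=5 write a[3]=7 → slow++,fast++
(s=3,f=6) a[fast]=11≠a[slow]=7 write a[4]=11 → slow++,fast++

slow=4, fast=7, prefix=[2, 5, 7, 11]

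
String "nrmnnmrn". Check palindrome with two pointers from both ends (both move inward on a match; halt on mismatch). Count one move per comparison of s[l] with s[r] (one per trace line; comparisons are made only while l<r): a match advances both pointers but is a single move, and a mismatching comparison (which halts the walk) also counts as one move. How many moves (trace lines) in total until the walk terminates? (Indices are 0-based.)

l=0 r=7: 'n'=='n', l++,r--
l=1 r=6: 'r'=='r', l++,r--
l=2 r=5: 'm'=='m', l++,r--
l=3 r=4: 'n'=='n', l++,r--

4 moves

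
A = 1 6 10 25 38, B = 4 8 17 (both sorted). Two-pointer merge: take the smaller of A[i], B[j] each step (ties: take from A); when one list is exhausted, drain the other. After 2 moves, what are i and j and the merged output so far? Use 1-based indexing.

[i=1,j=1] A[i]=1<=B[j]=4 take 1 → i++
[i=2,j=1] A[i]=6>B[j]=4 take 4 → j++

i=2, j=2, merged so far=[1, 4]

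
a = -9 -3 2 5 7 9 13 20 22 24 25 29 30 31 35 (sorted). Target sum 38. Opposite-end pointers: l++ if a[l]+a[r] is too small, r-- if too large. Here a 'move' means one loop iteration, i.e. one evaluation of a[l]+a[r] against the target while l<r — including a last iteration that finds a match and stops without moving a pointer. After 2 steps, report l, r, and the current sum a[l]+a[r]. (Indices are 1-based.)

l=3, r=15, sum=37

[1,15] -9+35=26 <38 → l++
[2,15] -3+35=32 <38 → l++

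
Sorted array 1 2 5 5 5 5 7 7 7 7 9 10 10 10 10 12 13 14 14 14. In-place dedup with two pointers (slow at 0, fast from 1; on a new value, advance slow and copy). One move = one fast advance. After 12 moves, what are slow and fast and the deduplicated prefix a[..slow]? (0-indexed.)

(s=0,f=1) a[fast]=2≠a[slow]=1 write a[1]=2 → slow++,fast++
(s=1,f=2) a[fast]=5≠a[slow]=2 write a[2]=5 → slow++,fast++
(s=2,f=3) a[fast]=5=a[slow] dup → fast++
(s=2,f=4) a[fast]=5=a[slow] dup → fast++
(s=2,f=5) a[fast]=5=a[slow] dup → fast++
(s=2,f=6) a[fast]=7≠a[slow]=5 write a[3]=7 → slow++,fast++
(s=3,f=7) a[fast]=7=a[slow] dup → fast++
(s=3,f=8) a[fast]=7=a[slow] dup → fast++
(s=3,f=9) a[fast]=7=a[slow] dup → fast++
(s=3,f=10) a[fast]=9≠a[slow]=7 write a[4]=9 → slow++,fast++
(s=4,f=11) a[fast]=10≠a[slow]=9 write a[5]=10 → slow++,fast++
(s=5,f=12) a[fast]=10=a[slow] dup → fast++

slow=5, fast=13, prefix=[1, 2, 5, 7, 9, 10]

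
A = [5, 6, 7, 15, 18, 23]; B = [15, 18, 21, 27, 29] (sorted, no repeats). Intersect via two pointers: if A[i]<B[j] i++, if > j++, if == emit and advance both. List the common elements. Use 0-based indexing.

i=0 j=0: 5<15, i++
i=1 j=0: 6<15, i++
i=2 j=0: 7<15, i++
i=3 j=0: 15==15 emit, i++,j++
i=4 j=1: 18==18 emit, i++,j++
i=5 j=2: 23>21, j++
i=5 j=3: 23<27, i++

intersection = [15, 18]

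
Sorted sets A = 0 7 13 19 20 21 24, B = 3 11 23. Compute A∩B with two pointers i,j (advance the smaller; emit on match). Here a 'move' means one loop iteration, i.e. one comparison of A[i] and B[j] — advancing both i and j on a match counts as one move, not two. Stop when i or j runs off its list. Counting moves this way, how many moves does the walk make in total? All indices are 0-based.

i=0 j=0: 0<3, i++
i=1 j=0: 7>3, j++
i=1 j=1: 7<11, i++
i=2 j=1: 13>11, j++
i=2 j=2: 13<23, i++
i=3 j=2: 19<23, i++
i=4 j=2: 20<23, i++
i=5 j=2: 21<23, i++
i=6 j=2: 24>23, j++

9 moves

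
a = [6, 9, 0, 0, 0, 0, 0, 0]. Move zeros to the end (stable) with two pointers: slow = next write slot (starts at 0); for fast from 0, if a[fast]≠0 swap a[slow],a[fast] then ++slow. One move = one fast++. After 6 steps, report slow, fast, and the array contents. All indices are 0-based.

slow=2, fast=6, a=[6, 9, 0, 0, 0, 0, 0, 0]

(s=0,f=0) a[fast]=6≠0 swap→a[0]=6 → slow++,fast++
(s=1,f=1) a[fast]=9≠0 swap→a[1]=9 → slow++,fast++
(s=2,f=2) a[fast]=0 → fast++
(s=2,f=3) a[fast]=0 → fast++
(s=2,f=4) a[fast]=0 → fast++
(s=2,f=5) a[fast]=0 → fast++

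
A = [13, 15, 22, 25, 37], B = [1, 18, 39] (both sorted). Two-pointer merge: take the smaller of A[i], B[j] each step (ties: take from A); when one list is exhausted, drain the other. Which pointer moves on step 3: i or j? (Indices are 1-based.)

i

i=1 j=1: A[i]=13>B[j]=1 take 1, j++
i=1 j=2: A[i]=13<=B[j]=18 take 13, i++
i=2 j=2: A[i]=15<=B[j]=18 take 15, i++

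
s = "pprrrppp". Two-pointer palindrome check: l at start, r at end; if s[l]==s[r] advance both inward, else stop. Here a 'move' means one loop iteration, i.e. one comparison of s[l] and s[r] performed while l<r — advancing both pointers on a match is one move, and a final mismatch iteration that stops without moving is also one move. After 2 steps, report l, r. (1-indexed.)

l=3, r=6

l=1 r=8: 'p'=='p', l++,r--
l=2 r=7: 'p'=='p', l++,r--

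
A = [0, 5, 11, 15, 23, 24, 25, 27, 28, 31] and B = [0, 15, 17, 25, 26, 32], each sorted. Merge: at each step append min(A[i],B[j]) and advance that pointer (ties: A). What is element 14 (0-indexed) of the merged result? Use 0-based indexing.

[i=0,j=0] A[i]=0<=B[j]=0 take 0 → i++
[i=1,j=0] A[i]=5>B[j]=0 take 0 → j++
[i=1,j=1] A[i]=5<=B[j]=15 take 5 → i++
[i=2,j=1] A[i]=11<=B[j]=15 take 11 → i++
[i=3,j=1] A[i]=15<=B[j]=15 take 15 → i++
[i=4,j=1] A[i]=23>B[j]=15 take 15 → j++
[i=4,j=2] A[i]=23>B[j]=17 take 17 → j++
[i=4,j=3] A[i]=23<=B[j]=25 take 23 → i++
[i=5,j=3] A[i]=24<=B[j]=25 take 24 → i++
[i=6,j=3] A[i]=25<=B[j]=25 take 25 → i++
[i=7,j=3] A[i]=27>B[j]=25 take 25 → j++
[i=7,j=4] A[i]=27>B[j]=26 take 26 → j++
[i=7,j=5] A[i]=27<=B[j]=32 take 27 → i++
[i=8,j=5] A[i]=28<=B[j]=32 take 28 → i++
[i=9,j=5] A[i]=31<=B[j]=32 take 31 → i++
[i=10,j=5] A done, take B[j]=32 → j++

merged[14] = 31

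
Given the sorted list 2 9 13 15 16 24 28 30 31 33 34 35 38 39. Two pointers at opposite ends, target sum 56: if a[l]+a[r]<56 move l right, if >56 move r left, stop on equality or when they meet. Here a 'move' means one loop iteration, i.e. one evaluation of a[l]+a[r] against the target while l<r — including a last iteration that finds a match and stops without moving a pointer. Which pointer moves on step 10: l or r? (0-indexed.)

l=0 r=13: 2+39=41 <56, l++
l=1 r=13: 9+39=48 <56, l++
l=2 r=13: 13+39=52 <56, l++
l=3 r=13: 15+39=54 <56, l++
l=4 r=13: 16+39=55 <56, l++
l=5 r=13: 24+39=63 >56, r--
l=5 r=12: 24+38=62 >56, r--
l=5 r=11: 24+35=59 >56, r--
l=5 r=10: 24+34=58 >56, r--
l=5 r=9: 24+33=57 >56, r--

r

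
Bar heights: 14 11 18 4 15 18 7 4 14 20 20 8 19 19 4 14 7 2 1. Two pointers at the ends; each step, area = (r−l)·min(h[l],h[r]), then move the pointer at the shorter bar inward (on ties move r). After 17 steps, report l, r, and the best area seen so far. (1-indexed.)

l=10, r=11, best area=210

[1,19] min(14,1)*18=18 best=18 * → r--
[1,18] min(14,2)*17=34 best=34 * → r--
[1,17] min(14,7)*16=112 best=112 * → r--
[1,16] min(14,14)*15=210 best=210 * → r--
[1,15] min(14,4)*14=56 best=210 → r--
[1,14] min(14,19)*13=182 best=210 → l++
[2,14] min(11,19)*12=132 best=210 → l++
[3,14] min(18,19)*11=198 best=210 → l++
[4,14] min(4,19)*10=40 best=210 → l++
[5,14] min(15,19)*9=135 best=210 → l++
[6,14] min(18,19)*8=144 best=210 → l++
[7,14] min(7,19)*7=49 best=210 → l++
[8,14] min(4,19)*6=24 best=210 → l++
[9,14] min(14,19)*5=70 best=210 → l++
[10,14] min(20,19)*4=76 best=210 → r--
[10,13] min(20,19)*3=57 best=210 → r--
[10,12] min(20,8)*2=16 best=210 → r--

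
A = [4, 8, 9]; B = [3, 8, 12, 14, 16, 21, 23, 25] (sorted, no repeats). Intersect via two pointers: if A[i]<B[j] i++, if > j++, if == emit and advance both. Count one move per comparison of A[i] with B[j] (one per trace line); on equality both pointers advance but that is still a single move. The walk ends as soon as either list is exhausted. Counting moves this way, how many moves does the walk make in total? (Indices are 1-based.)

[i=1,j=1] 4>3 → j++
[i=1,j=2] 4<8 → i++
[i=2,j=2] 8==8 emit → i++,j++
[i=3,j=3] 9<12 → i++

4 moves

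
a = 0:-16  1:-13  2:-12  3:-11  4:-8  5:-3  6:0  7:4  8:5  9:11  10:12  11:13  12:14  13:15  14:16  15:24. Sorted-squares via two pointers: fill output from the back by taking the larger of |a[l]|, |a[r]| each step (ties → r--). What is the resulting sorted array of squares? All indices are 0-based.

[0, 9, 16, 25, 64, 121, 121, 144, 144, 169, 169, 196, 225, 256, 256, 576]

[0,15] |-16|<=|24| out[15]=576 → r--
[0,14] |-16|<=|16| out[14]=256 → r--
[0,13] |-16|>|15| out[13]=256 → l++
[1,13] |-13|<=|15| out[12]=225 → r--
[1,12] |-13|<=|14| out[11]=196 → r--
[1,11] |-13|<=|13| out[10]=169 → r--
[1,10] |-13|>|12| out[9]=169 → l++
[2,10] |-12|<=|12| out[8]=144 → r--
[2,9] |-12|>|11| out[7]=144 → l++
[3,9] |-11|<=|11| out[6]=121 → r--
[3,8] |-11|>|5| out[5]=121 → l++
[4,8] |-8|>|5| out[4]=64 → l++
[5,8] |-3|<=|5| out[3]=25 → r--
[5,7] |-3|<=|4| out[2]=16 → r--
[5,6] |-3|>|0| out[1]=9 → l++
[6,6] |0|<=|0| out[0]=0 → r--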